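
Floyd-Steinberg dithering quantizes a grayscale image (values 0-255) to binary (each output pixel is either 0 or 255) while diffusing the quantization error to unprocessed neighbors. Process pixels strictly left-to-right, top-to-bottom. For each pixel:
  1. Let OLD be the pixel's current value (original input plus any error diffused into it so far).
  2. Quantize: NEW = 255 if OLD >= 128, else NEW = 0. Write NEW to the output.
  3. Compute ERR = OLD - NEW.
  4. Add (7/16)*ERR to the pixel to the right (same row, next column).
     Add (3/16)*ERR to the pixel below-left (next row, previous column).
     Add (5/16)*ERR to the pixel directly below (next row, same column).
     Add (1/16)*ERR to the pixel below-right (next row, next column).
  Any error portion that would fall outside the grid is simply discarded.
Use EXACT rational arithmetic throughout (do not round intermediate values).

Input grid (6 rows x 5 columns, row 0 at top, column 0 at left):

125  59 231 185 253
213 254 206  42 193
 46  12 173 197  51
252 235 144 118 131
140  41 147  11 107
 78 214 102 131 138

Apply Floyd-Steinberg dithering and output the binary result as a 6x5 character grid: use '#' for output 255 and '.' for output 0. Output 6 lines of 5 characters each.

Answer: ..###
###.#
..##.
##.#.
#.#..
.#.#.

Derivation:
(0,0): OLD=125 → NEW=0, ERR=125
(0,1): OLD=1819/16 → NEW=0, ERR=1819/16
(0,2): OLD=71869/256 → NEW=255, ERR=6589/256
(0,3): OLD=803883/4096 → NEW=255, ERR=-240597/4096
(0,4): OLD=14896429/65536 → NEW=255, ERR=-1815251/65536
(1,0): OLD=69985/256 → NEW=255, ERR=4705/256
(1,1): OLD=635303/2048 → NEW=255, ERR=113063/2048
(1,2): OLD=15354291/65536 → NEW=255, ERR=-1357389/65536
(1,3): OLD=2882935/262144 → NEW=0, ERR=2882935/262144
(1,4): OLD=777977989/4194304 → NEW=255, ERR=-291569531/4194304
(2,0): OLD=2034717/32768 → NEW=0, ERR=2034717/32768
(2,1): OLD=56291343/1048576 → NEW=0, ERR=56291343/1048576
(2,2): OLD=3280390125/16777216 → NEW=255, ERR=-997799955/16777216
(2,3): OLD=42973398391/268435456 → NEW=255, ERR=-25477642889/268435456
(2,4): OLD=-49650292607/4294967296 → NEW=0, ERR=-49650292607/4294967296
(3,0): OLD=4722287181/16777216 → NEW=255, ERR=444097101/16777216
(3,1): OLD=34371347273/134217728 → NEW=255, ERR=145826633/134217728
(3,2): OLD=478670522227/4294967296 → NEW=0, ERR=478670522227/4294967296
(3,3): OLD=1127124101627/8589934592 → NEW=255, ERR=-1063309219333/8589934592
(3,4): OLD=9249550870983/137438953472 → NEW=0, ERR=9249550870983/137438953472
(4,0): OLD=318849074659/2147483648 → NEW=255, ERR=-228759255581/2147483648
(4,1): OLD=1187901653859/68719476736 → NEW=0, ERR=1187901653859/68719476736
(4,2): OLD=182792404610349/1099511627776 → NEW=255, ERR=-97583060472531/1099511627776
(4,3): OLD=-825556402598557/17592186044416 → NEW=0, ERR=-825556402598557/17592186044416
(4,4): OLD=28080982966085429/281474976710656 → NEW=0, ERR=28080982966085429/281474976710656
(5,0): OLD=52724131035145/1099511627776 → NEW=0, ERR=52724131035145/1099511627776
(5,1): OLD=1909477471392347/8796093022208 → NEW=255, ERR=-333526249270693/8796093022208
(5,2): OLD=14061868912486963/281474976710656 → NEW=0, ERR=14061868912486963/281474976710656
(5,3): OLD=170405451695586877/1125899906842624 → NEW=255, ERR=-116699024549282243/1125899906842624
(5,4): OLD=2177877872018939023/18014398509481984 → NEW=0, ERR=2177877872018939023/18014398509481984
Row 0: ..###
Row 1: ###.#
Row 2: ..##.
Row 3: ##.#.
Row 4: #.#..
Row 5: .#.#.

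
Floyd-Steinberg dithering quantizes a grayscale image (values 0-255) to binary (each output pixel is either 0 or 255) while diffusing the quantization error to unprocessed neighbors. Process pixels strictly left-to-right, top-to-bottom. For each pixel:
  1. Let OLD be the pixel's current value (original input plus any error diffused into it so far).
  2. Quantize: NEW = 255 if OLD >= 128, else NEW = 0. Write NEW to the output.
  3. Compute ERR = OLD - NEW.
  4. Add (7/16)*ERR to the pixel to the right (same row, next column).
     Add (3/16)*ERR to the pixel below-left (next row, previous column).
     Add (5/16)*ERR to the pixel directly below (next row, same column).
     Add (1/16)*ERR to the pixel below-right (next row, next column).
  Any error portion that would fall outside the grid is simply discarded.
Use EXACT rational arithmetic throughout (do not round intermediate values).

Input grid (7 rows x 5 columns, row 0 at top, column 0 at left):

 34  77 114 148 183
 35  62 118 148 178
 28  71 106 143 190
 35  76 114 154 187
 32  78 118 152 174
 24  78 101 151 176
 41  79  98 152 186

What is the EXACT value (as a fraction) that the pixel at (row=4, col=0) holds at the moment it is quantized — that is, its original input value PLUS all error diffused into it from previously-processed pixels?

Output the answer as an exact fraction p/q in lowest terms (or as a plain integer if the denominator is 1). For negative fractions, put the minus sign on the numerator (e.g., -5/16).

(0,0): OLD=34 → NEW=0, ERR=34
(0,1): OLD=735/8 → NEW=0, ERR=735/8
(0,2): OLD=19737/128 → NEW=255, ERR=-12903/128
(0,3): OLD=212783/2048 → NEW=0, ERR=212783/2048
(0,4): OLD=7486025/32768 → NEW=255, ERR=-869815/32768
(1,0): OLD=8045/128 → NEW=0, ERR=8045/128
(1,1): OLD=103867/1024 → NEW=0, ERR=103867/1024
(1,2): OLD=5115031/32768 → NEW=255, ERR=-3240809/32768
(1,3): OLD=16504747/131072 → NEW=0, ERR=16504747/131072
(1,4): OLD=485048097/2097152 → NEW=255, ERR=-49725663/2097152
(2,0): OLD=1092153/16384 → NEW=0, ERR=1092153/16384
(2,1): OLD=61470403/524288 → NEW=0, ERR=61470403/524288
(2,2): OLD=1311457417/8388608 → NEW=255, ERR=-827637623/8388608
(2,3): OLD=17254835723/134217728 → NEW=255, ERR=-16970684917/134217728
(2,4): OLD=290215747469/2147483648 → NEW=255, ERR=-257392582771/2147483648
(3,0): OLD=652756969/8388608 → NEW=0, ERR=652756969/8388608
(3,1): OLD=8881873909/67108864 → NEW=255, ERR=-8230886411/67108864
(3,2): OLD=28194084695/2147483648 → NEW=0, ERR=28194084695/2147483648
(3,3): OLD=393381316047/4294967296 → NEW=0, ERR=393381316047/4294967296
(3,4): OLD=12487223616907/68719476736 → NEW=255, ERR=-5036242950773/68719476736
(4,0): OLD=35777357895/1073741824 → NEW=0, ERR=35777357895/1073741824
Target (4,0): original=32, with diffused error = 35777357895/1073741824

Answer: 35777357895/1073741824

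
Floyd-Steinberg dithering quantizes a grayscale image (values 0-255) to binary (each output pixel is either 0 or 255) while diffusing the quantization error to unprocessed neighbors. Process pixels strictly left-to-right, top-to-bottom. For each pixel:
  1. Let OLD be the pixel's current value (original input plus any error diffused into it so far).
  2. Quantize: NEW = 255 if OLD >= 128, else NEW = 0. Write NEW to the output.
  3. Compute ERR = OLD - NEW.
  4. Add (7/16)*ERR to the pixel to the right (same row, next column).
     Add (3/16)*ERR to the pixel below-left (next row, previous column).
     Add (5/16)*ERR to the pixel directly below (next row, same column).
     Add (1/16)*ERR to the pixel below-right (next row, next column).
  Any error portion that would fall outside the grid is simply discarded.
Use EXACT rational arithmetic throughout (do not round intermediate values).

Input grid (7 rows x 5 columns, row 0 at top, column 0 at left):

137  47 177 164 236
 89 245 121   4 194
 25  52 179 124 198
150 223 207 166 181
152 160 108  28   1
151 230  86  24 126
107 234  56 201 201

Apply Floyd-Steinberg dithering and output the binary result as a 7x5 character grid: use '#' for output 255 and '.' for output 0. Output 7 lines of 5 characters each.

(0,0): OLD=137 → NEW=255, ERR=-118
(0,1): OLD=-37/8 → NEW=0, ERR=-37/8
(0,2): OLD=22397/128 → NEW=255, ERR=-10243/128
(0,3): OLD=264171/2048 → NEW=255, ERR=-258069/2048
(0,4): OLD=5926765/32768 → NEW=255, ERR=-2429075/32768
(1,0): OLD=6561/128 → NEW=0, ERR=6561/128
(1,1): OLD=249447/1024 → NEW=255, ERR=-11673/1024
(1,2): OLD=2198387/32768 → NEW=0, ERR=2198387/32768
(1,3): OLD=-3267273/131072 → NEW=0, ERR=-3267273/131072
(1,4): OLD=318878661/2097152 → NEW=255, ERR=-215895099/2097152
(2,0): OLD=637021/16384 → NEW=0, ERR=637021/16384
(2,1): OLD=42588367/524288 → NEW=0, ERR=42588367/524288
(2,2): OLD=1930366509/8388608 → NEW=255, ERR=-208728531/8388608
(2,3): OLD=12108417079/134217728 → NEW=0, ERR=12108417079/134217728
(2,4): OLD=437528562625/2147483648 → NEW=255, ERR=-110079767615/2147483648
(3,0): OLD=1487979661/8388608 → NEW=255, ERR=-651115379/8388608
(3,1): OLD=14239892105/67108864 → NEW=255, ERR=-2872868215/67108864
(3,2): OLD=434838550835/2147483648 → NEW=255, ERR=-112769779405/2147483648
(3,3): OLD=687415959099/4294967296 → NEW=255, ERR=-407800701381/4294967296
(3,4): OLD=8870292049927/68719476736 → NEW=255, ERR=-8653174517753/68719476736
(4,0): OLD=128545537443/1073741824 → NEW=0, ERR=128545537443/1073741824
(4,1): OLD=6332541873443/34359738368 → NEW=255, ERR=-2429191410397/34359738368
(4,2): OLD=22089580315501/549755813888 → NEW=0, ERR=22089580315501/549755813888
(4,3): OLD=-96620034007261/8796093022208 → NEW=0, ERR=-96620034007261/8796093022208
(4,4): OLD=-6908810277485707/140737488355328 → NEW=0, ERR=-6908810277485707/140737488355328
(5,0): OLD=96292839656777/549755813888 → NEW=255, ERR=-43894892884663/549755813888
(5,1): OLD=826792944100379/4398046511104 → NEW=255, ERR=-294708916231141/4398046511104
(5,2): OLD=8832932493478899/140737488355328 → NEW=0, ERR=8832932493478899/140737488355328
(5,3): OLD=23268155497632125/562949953421312 → NEW=0, ERR=23268155497632125/562949953421312
(5,4): OLD=1153424306854611023/9007199254740992 → NEW=255, ERR=-1143411503104341937/9007199254740992
(6,0): OLD=4889533162930105/70368744177664 → NEW=0, ERR=4889533162930105/70368744177664
(6,1): OLD=563482898988349911/2251799813685248 → NEW=255, ERR=-10726053501388329/2251799813685248
(6,2): OLD=2777491758891817133/36028797018963968 → NEW=0, ERR=2777491758891817133/36028797018963968
(6,3): OLD=131297155965551615919/576460752303423488 → NEW=255, ERR=-15700335871821373521/576460752303423488
(6,4): OLD=1401930338541246198921/9223372036854775808 → NEW=255, ERR=-950029530856721632119/9223372036854775808
Row 0: #.###
Row 1: .#..#
Row 2: ..#.#
Row 3: #####
Row 4: .#...
Row 5: ##..#
Row 6: .#.##

Answer: #.###
.#..#
..#.#
#####
.#...
##..#
.#.##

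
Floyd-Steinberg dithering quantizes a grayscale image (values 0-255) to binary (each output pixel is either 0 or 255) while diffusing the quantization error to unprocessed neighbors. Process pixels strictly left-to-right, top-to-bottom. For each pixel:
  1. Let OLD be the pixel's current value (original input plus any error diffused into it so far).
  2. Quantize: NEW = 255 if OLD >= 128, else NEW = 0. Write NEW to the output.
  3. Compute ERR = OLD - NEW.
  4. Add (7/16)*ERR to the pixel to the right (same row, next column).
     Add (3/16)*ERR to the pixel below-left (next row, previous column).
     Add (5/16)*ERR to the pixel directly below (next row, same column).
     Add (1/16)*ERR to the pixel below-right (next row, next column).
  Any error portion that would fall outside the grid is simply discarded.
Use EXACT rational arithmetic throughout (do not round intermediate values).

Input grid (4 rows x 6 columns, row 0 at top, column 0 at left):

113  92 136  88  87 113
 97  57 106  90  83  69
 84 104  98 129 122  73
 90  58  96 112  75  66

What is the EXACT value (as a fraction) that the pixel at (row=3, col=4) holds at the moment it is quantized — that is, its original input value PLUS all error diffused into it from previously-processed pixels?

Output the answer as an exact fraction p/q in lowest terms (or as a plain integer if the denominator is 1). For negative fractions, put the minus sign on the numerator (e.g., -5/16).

Answer: 37733104137285/549755813888

Derivation:
(0,0): OLD=113 → NEW=0, ERR=113
(0,1): OLD=2263/16 → NEW=255, ERR=-1817/16
(0,2): OLD=22097/256 → NEW=0, ERR=22097/256
(0,3): OLD=515127/4096 → NEW=0, ERR=515127/4096
(0,4): OLD=9307521/65536 → NEW=255, ERR=-7404159/65536
(0,5): OLD=66659975/1048576 → NEW=0, ERR=66659975/1048576
(1,0): OLD=28421/256 → NEW=0, ERR=28421/256
(1,1): OLD=191139/2048 → NEW=0, ERR=191139/2048
(1,2): OLD=12470751/65536 → NEW=255, ERR=-4240929/65536
(1,3): OLD=22334963/262144 → NEW=0, ERR=22334963/262144
(1,4): OLD=1757407609/16777216 → NEW=0, ERR=1757407609/16777216
(1,5): OLD=34261233023/268435456 → NEW=0, ERR=34261233023/268435456
(2,0): OLD=4462769/32768 → NEW=255, ERR=-3893071/32768
(2,1): OLD=79684139/1048576 → NEW=0, ERR=79684139/1048576
(2,2): OLD=2228564545/16777216 → NEW=255, ERR=-2049625535/16777216
(2,3): OLD=15807264121/134217728 → NEW=0, ERR=15807264121/134217728
(2,4): OLD=1011535017707/4294967296 → NEW=255, ERR=-83681642773/4294967296
(2,5): OLD=7621545292061/68719476736 → NEW=0, ERR=7621545292061/68719476736
(3,0): OLD=1126110497/16777216 → NEW=0, ERR=1126110497/16777216
(3,1): OLD=10842316045/134217728 → NEW=0, ERR=10842316045/134217728
(3,2): OLD=128845491639/1073741824 → NEW=0, ERR=128845491639/1073741824
(3,3): OLD=13057668354405/68719476736 → NEW=255, ERR=-4465798213275/68719476736
(3,4): OLD=37733104137285/549755813888 → NEW=0, ERR=37733104137285/549755813888
Target (3,4): original=75, with diffused error = 37733104137285/549755813888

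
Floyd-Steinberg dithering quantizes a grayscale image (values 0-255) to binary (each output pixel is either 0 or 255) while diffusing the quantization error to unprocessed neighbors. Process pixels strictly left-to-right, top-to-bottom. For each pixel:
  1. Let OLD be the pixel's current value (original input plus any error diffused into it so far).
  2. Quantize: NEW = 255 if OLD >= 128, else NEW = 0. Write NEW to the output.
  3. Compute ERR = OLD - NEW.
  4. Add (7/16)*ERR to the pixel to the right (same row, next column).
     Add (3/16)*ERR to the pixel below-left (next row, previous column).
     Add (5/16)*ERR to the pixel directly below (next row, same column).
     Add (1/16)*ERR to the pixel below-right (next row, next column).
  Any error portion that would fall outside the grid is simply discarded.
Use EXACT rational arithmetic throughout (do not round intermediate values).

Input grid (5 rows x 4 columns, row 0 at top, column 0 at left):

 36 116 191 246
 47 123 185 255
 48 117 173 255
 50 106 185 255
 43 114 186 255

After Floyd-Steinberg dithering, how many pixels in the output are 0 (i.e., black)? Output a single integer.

Answer: 8

Derivation:
(0,0): OLD=36 → NEW=0, ERR=36
(0,1): OLD=527/4 → NEW=255, ERR=-493/4
(0,2): OLD=8773/64 → NEW=255, ERR=-7547/64
(0,3): OLD=199075/1024 → NEW=255, ERR=-62045/1024
(1,0): OLD=2249/64 → NEW=0, ERR=2249/64
(1,1): OLD=40959/512 → NEW=0, ERR=40959/512
(1,2): OLD=2688363/16384 → NEW=255, ERR=-1489557/16384
(1,3): OLD=49524189/262144 → NEW=255, ERR=-17322531/262144
(2,0): OLD=606053/8192 → NEW=0, ERR=606053/8192
(2,1): OLD=41816103/262144 → NEW=255, ERR=-25030617/262144
(2,2): OLD=50029891/524288 → NEW=0, ERR=50029891/524288
(2,3): OLD=2268413143/8388608 → NEW=255, ERR=129318103/8388608
(3,0): OLD=231591829/4194304 → NEW=0, ERR=231591829/4194304
(3,1): OLD=8243249547/67108864 → NEW=0, ERR=8243249547/67108864
(3,2): OLD=285059911029/1073741824 → NEW=255, ERR=11255745909/1073741824
(3,3): OLD=4644881665971/17179869184 → NEW=255, ERR=264015024051/17179869184
(4,0): OLD=89427993393/1073741824 → NEW=0, ERR=89427993393/1073741824
(4,1): OLD=1668507875219/8589934592 → NEW=255, ERR=-521925445741/8589934592
(4,2): OLD=47623111080115/274877906944 → NEW=255, ERR=-22470755190605/274877906944
(4,3): OLD=988209246874069/4398046511104 → NEW=255, ERR=-133292613457451/4398046511104
Output grid:
  Row 0: .###  (1 black, running=1)
  Row 1: ..##  (2 black, running=3)
  Row 2: .#.#  (2 black, running=5)
  Row 3: ..##  (2 black, running=7)
  Row 4: .###  (1 black, running=8)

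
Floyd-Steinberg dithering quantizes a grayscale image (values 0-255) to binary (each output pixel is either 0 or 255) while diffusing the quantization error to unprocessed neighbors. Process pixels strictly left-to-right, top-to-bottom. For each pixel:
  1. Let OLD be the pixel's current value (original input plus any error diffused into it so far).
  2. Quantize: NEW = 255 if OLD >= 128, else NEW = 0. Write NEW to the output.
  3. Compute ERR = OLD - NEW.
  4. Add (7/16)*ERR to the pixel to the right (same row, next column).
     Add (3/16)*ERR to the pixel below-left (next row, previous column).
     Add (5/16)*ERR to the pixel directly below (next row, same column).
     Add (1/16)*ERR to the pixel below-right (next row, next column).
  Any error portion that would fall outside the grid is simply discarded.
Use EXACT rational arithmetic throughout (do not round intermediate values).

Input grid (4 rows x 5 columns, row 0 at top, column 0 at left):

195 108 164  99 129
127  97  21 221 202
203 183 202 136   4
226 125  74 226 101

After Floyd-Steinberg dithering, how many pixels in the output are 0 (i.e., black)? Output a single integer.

(0,0): OLD=195 → NEW=255, ERR=-60
(0,1): OLD=327/4 → NEW=0, ERR=327/4
(0,2): OLD=12785/64 → NEW=255, ERR=-3535/64
(0,3): OLD=76631/1024 → NEW=0, ERR=76631/1024
(0,4): OLD=2649953/16384 → NEW=255, ERR=-1527967/16384
(1,0): OLD=7909/64 → NEW=0, ERR=7909/64
(1,1): OLD=83203/512 → NEW=255, ERR=-47357/512
(1,2): OLD=-288129/16384 → NEW=0, ERR=-288129/16384
(1,3): OLD=14139635/65536 → NEW=255, ERR=-2572045/65536
(1,4): OLD=168153081/1048576 → NEW=255, ERR=-99233799/1048576
(2,0): OLD=1837265/8192 → NEW=255, ERR=-251695/8192
(2,1): OLD=38031819/262144 → NEW=255, ERR=-28814901/262144
(2,2): OLD=567383457/4194304 → NEW=255, ERR=-502164063/4194304
(2,3): OLD=3524036051/67108864 → NEW=0, ERR=3524036051/67108864
(2,4): OLD=-5425370107/1073741824 → NEW=0, ERR=-5425370107/1073741824
(3,0): OLD=821196801/4194304 → NEW=255, ERR=-248350719/4194304
(3,1): OLD=1354800429/33554432 → NEW=0, ERR=1354800429/33554432
(3,2): OLD=61446469439/1073741824 → NEW=0, ERR=61446469439/1073741824
(3,3): OLD=556233561911/2147483648 → NEW=255, ERR=8625231671/2147483648
(3,4): OLD=3589225649427/34359738368 → NEW=0, ERR=3589225649427/34359738368
Output grid:
  Row 0: #.#.#  (2 black, running=2)
  Row 1: .#.##  (2 black, running=4)
  Row 2: ###..  (2 black, running=6)
  Row 3: #..#.  (3 black, running=9)

Answer: 9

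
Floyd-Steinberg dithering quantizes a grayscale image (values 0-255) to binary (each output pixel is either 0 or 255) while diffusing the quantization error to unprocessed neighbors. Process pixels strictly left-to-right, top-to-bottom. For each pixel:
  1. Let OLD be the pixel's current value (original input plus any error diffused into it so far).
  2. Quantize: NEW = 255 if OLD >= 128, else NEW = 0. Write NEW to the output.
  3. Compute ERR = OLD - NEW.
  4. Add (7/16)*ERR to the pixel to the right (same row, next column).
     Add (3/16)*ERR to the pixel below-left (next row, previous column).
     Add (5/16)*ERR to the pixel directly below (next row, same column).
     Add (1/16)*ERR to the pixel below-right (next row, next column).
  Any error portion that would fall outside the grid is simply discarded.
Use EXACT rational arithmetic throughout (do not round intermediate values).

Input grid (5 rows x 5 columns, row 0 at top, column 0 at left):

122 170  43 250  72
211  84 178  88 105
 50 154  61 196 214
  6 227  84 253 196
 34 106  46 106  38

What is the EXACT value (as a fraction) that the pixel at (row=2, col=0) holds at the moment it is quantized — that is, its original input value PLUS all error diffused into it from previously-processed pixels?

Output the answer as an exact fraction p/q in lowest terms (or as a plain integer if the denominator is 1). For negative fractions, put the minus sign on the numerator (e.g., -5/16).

Answer: 1010805/16384

Derivation:
(0,0): OLD=122 → NEW=0, ERR=122
(0,1): OLD=1787/8 → NEW=255, ERR=-253/8
(0,2): OLD=3733/128 → NEW=0, ERR=3733/128
(0,3): OLD=538131/2048 → NEW=255, ERR=15891/2048
(0,4): OLD=2470533/32768 → NEW=0, ERR=2470533/32768
(1,0): OLD=31129/128 → NEW=255, ERR=-1511/128
(1,1): OLD=84015/1024 → NEW=0, ERR=84015/1024
(1,2): OLD=7290459/32768 → NEW=255, ERR=-1065381/32768
(1,3): OLD=12079551/131072 → NEW=0, ERR=12079551/131072
(1,4): OLD=355185501/2097152 → NEW=255, ERR=-179588259/2097152
(2,0): OLD=1010805/16384 → NEW=0, ERR=1010805/16384
Target (2,0): original=50, with diffused error = 1010805/16384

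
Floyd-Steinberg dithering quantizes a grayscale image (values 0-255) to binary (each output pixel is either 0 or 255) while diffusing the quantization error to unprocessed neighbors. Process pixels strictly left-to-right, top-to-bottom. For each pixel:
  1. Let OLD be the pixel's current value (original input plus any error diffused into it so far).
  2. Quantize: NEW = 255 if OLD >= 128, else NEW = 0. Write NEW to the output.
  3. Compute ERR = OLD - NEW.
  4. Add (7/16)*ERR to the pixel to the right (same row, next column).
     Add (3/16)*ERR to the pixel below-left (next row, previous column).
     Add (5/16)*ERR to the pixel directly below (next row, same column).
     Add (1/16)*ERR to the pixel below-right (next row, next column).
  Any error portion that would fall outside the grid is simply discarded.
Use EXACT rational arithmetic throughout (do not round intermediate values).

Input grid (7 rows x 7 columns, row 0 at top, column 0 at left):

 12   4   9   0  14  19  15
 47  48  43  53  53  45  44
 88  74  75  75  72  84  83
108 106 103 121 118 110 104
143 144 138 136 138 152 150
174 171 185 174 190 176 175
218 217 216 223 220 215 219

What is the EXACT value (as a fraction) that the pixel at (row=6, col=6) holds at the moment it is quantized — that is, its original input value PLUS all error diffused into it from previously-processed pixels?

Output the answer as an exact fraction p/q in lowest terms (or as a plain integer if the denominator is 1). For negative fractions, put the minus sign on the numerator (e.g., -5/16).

(0,0): OLD=12 → NEW=0, ERR=12
(0,1): OLD=37/4 → NEW=0, ERR=37/4
(0,2): OLD=835/64 → NEW=0, ERR=835/64
(0,3): OLD=5845/1024 → NEW=0, ERR=5845/1024
(0,4): OLD=270291/16384 → NEW=0, ERR=270291/16384
(0,5): OLD=6872773/262144 → NEW=0, ERR=6872773/262144
(0,6): OLD=111023971/4194304 → NEW=0, ERR=111023971/4194304
(1,0): OLD=3359/64 → NEW=0, ERR=3359/64
(1,1): OLD=39449/512 → NEW=0, ERR=39449/512
(1,2): OLD=1350605/16384 → NEW=0, ERR=1350605/16384
(1,3): OLD=6210025/65536 → NEW=0, ERR=6210025/65536
(1,4): OLD=439916731/4194304 → NEW=0, ERR=439916731/4194304
(1,5): OLD=3525702123/33554432 → NEW=0, ERR=3525702123/33554432
(1,6): OLD=53622908773/536870912 → NEW=0, ERR=53622908773/536870912
(2,0): OLD=973603/8192 → NEW=0, ERR=973603/8192
(2,1): OLD=44252657/262144 → NEW=255, ERR=-22594063/262144
(2,2): OLD=359180947/4194304 → NEW=0, ERR=359180947/4194304
(2,3): OLD=5600072251/33554432 → NEW=255, ERR=-2956307909/33554432
(2,4): OLD=24656929355/268435456 → NEW=0, ERR=24656929355/268435456
(2,5): OLD=1565985754425/8589934592 → NEW=255, ERR=-624447566535/8589934592
(2,6): OLD=12228712617759/137438953472 → NEW=0, ERR=12228712617759/137438953472
(3,0): OLD=540979123/4194304 → NEW=255, ERR=-528568397/4194304
(3,1): OLD=1591031671/33554432 → NEW=0, ERR=1591031671/33554432
(3,2): OLD=34520599861/268435456 → NEW=255, ERR=-33930441419/268435456
(3,3): OLD=65221001299/1073741824 → NEW=0, ERR=65221001299/1073741824
(3,4): OLD=21185123754931/137438953472 → NEW=255, ERR=-13861809380429/137438953472
(3,5): OLD=72107286403977/1099511627776 → NEW=0, ERR=72107286403977/1099511627776
(3,6): OLD=2743557569640983/17592186044416 → NEW=255, ERR=-1742449871685097/17592186044416
(4,0): OLD=60402899549/536870912 → NEW=0, ERR=60402899549/536870912
(4,1): OLD=1515814008441/8589934592 → NEW=255, ERR=-674619312519/8589934592
(4,2): OLD=10787977903415/137438953472 → NEW=0, ERR=10787977903415/137438953472
(4,3): OLD=178683317381261/1099511627776 → NEW=255, ERR=-101692147701619/1099511627776
(4,4): OLD=722256214771511/8796093022208 → NEW=0, ERR=722256214771511/8796093022208
(4,5): OLD=51662705163388823/281474976710656 → NEW=255, ERR=-20113413897828457/281474976710656
(4,6): OLD=413809522405385553/4503599627370496 → NEW=0, ERR=413809522405385553/4503599627370496
(5,0): OLD=26722751930491/137438953472 → NEW=255, ERR=-8324181204869/137438953472
(5,1): OLD=155810619629289/1099511627776 → NEW=255, ERR=-124564845453591/1099511627776
(5,2): OLD=1211345950535567/8796093022208 → NEW=255, ERR=-1031657770127473/8796093022208
(5,3): OLD=8028115952501547/70368744177664 → NEW=0, ERR=8028115952501547/70368744177664
(5,4): OLD=1109658738728779481/4503599627370496 → NEW=255, ERR=-38759166250696999/4503599627370496
(5,5): OLD=6206486512136665737/36028797018963968 → NEW=255, ERR=-2980856727699146103/36028797018963968
(5,6): OLD=93992498476498467303/576460752303423488 → NEW=255, ERR=-53004993360874522137/576460752303423488
(6,0): OLD=3128434773127155/17592186044416 → NEW=255, ERR=-1357572668198925/17592186044416
(6,1): OLD=34356431817544527/281474976710656 → NEW=0, ERR=34356431817544527/281474976710656
(6,2): OLD=1112656090008342413/4503599627370496 → NEW=255, ERR=-35761814971134067/4503599627370496
(6,3): OLD=8871510796701564563/36028797018963968 → NEW=255, ERR=-315832443134247277/36028797018963968
(6,4): OLD=14778499617421113777/72057594037927936 → NEW=255, ERR=-3596186862250509903/72057594037927936
(6,5): OLD=1379193832059103773629/9223372036854775808 → NEW=255, ERR=-972766037338864057411/9223372036854775808
(6,6): OLD=20505834564606142856027/147573952589676412928 → NEW=255, ERR=-17125523345761342440613/147573952589676412928
Target (6,6): original=219, with diffused error = 20505834564606142856027/147573952589676412928

Answer: 20505834564606142856027/147573952589676412928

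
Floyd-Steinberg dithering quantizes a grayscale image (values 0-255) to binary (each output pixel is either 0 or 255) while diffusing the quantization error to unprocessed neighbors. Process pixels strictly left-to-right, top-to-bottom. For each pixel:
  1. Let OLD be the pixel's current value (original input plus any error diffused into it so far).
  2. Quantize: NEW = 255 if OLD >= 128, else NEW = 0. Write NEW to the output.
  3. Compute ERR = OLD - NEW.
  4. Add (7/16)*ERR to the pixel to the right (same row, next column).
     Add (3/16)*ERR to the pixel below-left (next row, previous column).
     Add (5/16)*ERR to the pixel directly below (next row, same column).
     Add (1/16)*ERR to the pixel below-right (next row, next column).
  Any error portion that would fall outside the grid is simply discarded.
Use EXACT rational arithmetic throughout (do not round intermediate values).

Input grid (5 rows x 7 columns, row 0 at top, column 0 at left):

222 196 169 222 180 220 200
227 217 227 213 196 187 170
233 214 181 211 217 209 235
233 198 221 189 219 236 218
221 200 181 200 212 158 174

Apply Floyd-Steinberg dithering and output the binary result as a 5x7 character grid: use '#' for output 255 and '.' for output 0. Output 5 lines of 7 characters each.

(0,0): OLD=222 → NEW=255, ERR=-33
(0,1): OLD=2905/16 → NEW=255, ERR=-1175/16
(0,2): OLD=35039/256 → NEW=255, ERR=-30241/256
(0,3): OLD=697625/4096 → NEW=255, ERR=-346855/4096
(0,4): OLD=9368495/65536 → NEW=255, ERR=-7343185/65536
(0,5): OLD=179284425/1048576 → NEW=255, ERR=-88102455/1048576
(0,6): OLD=2738726015/16777216 → NEW=255, ERR=-1539464065/16777216
(1,0): OLD=51947/256 → NEW=255, ERR=-13333/256
(1,1): OLD=301165/2048 → NEW=255, ERR=-221075/2048
(1,2): OLD=8020977/65536 → NEW=0, ERR=8020977/65536
(1,3): OLD=55493469/262144 → NEW=255, ERR=-11353251/262144
(1,4): OLD=2029886263/16777216 → NEW=0, ERR=2029886263/16777216
(1,5): OLD=25430095079/134217728 → NEW=255, ERR=-8795425561/134217728
(1,6): OLD=230648564393/2147483648 → NEW=0, ERR=230648564393/2147483648
(2,0): OLD=6438399/32768 → NEW=255, ERR=-1917441/32768
(2,1): OLD=182828773/1048576 → NEW=255, ERR=-84558107/1048576
(2,2): OLD=2837018095/16777216 → NEW=255, ERR=-1441171985/16777216
(2,3): OLD=25530832951/134217728 → NEW=255, ERR=-8694687689/134217728
(2,4): OLD=227068723559/1073741824 → NEW=255, ERR=-46735441561/1073741824
(2,5): OLD=6775026227021/34359738368 → NEW=255, ERR=-1986707056819/34359738368
(2,6): OLD=131485923073771/549755813888 → NEW=255, ERR=-8701809467669/549755813888
(3,0): OLD=3348626447/16777216 → NEW=255, ERR=-929563633/16777216
(3,1): OLD=17286690275/134217728 → NEW=255, ERR=-16938830365/134217728
(3,2): OLD=130733846745/1073741824 → NEW=0, ERR=130733846745/1073741824
(3,3): OLD=895475840927/4294967296 → NEW=255, ERR=-199740819553/4294967296
(3,4): OLD=93547405477903/549755813888 → NEW=255, ERR=-46640327063537/549755813888
(3,5): OLD=770212562384285/4398046511104 → NEW=255, ERR=-351289297947235/4398046511104
(3,6): OLD=12278990263120515/70368744177664 → NEW=255, ERR=-5665039502183805/70368744177664
(4,0): OLD=386594849793/2147483648 → NEW=255, ERR=-161013480447/2147483648
(4,1): OLD=5055165816717/34359738368 → NEW=255, ERR=-3706567467123/34359738368
(4,2): OLD=85347125280355/549755813888 → NEW=255, ERR=-54840607261085/549755813888
(4,3): OLD=587257488721457/4398046511104 → NEW=255, ERR=-534244371610063/4398046511104
(4,4): OLD=4027223794394435/35184372088832 → NEW=0, ERR=4027223794394435/35184372088832
(4,5): OLD=183205094196193731/1125899906842624 → NEW=255, ERR=-103899382048675389/1125899906842624
(4,6): OLD=1864076445859940933/18014398509481984 → NEW=0, ERR=1864076445859940933/18014398509481984
Row 0: #######
Row 1: ##.#.#.
Row 2: #######
Row 3: ##.####
Row 4: ####.#.

Answer: #######
##.#.#.
#######
##.####
####.#.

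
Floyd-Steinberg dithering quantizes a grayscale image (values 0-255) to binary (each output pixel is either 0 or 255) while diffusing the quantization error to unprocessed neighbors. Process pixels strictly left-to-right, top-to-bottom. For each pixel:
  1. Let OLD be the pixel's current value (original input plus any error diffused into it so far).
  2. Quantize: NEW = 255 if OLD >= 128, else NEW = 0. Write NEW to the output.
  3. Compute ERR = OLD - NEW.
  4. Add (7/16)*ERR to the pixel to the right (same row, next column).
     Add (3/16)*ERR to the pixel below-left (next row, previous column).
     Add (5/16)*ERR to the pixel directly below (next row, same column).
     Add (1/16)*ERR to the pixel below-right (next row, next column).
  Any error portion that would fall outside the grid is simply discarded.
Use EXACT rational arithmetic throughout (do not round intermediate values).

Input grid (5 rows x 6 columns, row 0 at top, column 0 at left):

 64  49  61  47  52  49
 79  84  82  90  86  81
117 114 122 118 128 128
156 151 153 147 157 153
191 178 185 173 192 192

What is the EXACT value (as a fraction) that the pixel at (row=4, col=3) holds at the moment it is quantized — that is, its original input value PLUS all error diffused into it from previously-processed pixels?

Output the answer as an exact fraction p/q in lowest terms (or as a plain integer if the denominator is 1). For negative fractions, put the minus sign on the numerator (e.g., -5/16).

Answer: 163444875568287/1099511627776

Derivation:
(0,0): OLD=64 → NEW=0, ERR=64
(0,1): OLD=77 → NEW=0, ERR=77
(0,2): OLD=1515/16 → NEW=0, ERR=1515/16
(0,3): OLD=22637/256 → NEW=0, ERR=22637/256
(0,4): OLD=371451/4096 → NEW=0, ERR=371451/4096
(0,5): OLD=5811421/65536 → NEW=0, ERR=5811421/65536
(1,0): OLD=1815/16 → NEW=0, ERR=1815/16
(1,1): OLD=22969/128 → NEW=255, ERR=-9671/128
(1,2): OLD=409301/4096 → NEW=0, ERR=409301/4096
(1,3): OLD=3019125/16384 → NEW=255, ERR=-1158795/16384
(1,4): OLD=110676691/1048576 → NEW=0, ERR=110676691/1048576
(1,5): OLD=2693696469/16777216 → NEW=255, ERR=-1584493611/16777216
(2,0): OLD=283203/2048 → NEW=255, ERR=-239037/2048
(2,1): OLD=4269769/65536 → NEW=0, ERR=4269769/65536
(2,2): OLD=171701643/1048576 → NEW=255, ERR=-95685237/1048576
(2,3): OLD=687955779/8388608 → NEW=0, ERR=687955779/8388608
(2,4): OLD=46905167641/268435456 → NEW=255, ERR=-21545873639/268435456
(2,5): OLD=300508442431/4294967296 → NEW=0, ERR=300508442431/4294967296
(3,0): OLD=138141243/1048576 → NEW=255, ERR=-129245637/1048576
(3,1): OLD=780389511/8388608 → NEW=0, ERR=780389511/8388608
(3,2): OLD=12390513625/67108864 → NEW=255, ERR=-4722246695/67108864
(3,3): OLD=520077168103/4294967296 → NEW=0, ERR=520077168103/4294967296
(3,4): OLD=6979793409647/34359738368 → NEW=255, ERR=-1781939874193/34359738368
(3,5): OLD=80901526276961/549755813888 → NEW=255, ERR=-59286206264479/549755813888
(4,0): OLD=22806929101/134217728 → NEW=255, ERR=-11418591539/134217728
(4,1): OLD=319876187745/2147483648 → NEW=255, ERR=-227732142495/2147483648
(4,2): OLD=9973525192771/68719476736 → NEW=255, ERR=-7549941374909/68719476736
(4,3): OLD=163444875568287/1099511627776 → NEW=255, ERR=-116930589514593/1099511627776
Target (4,3): original=173, with diffused error = 163444875568287/1099511627776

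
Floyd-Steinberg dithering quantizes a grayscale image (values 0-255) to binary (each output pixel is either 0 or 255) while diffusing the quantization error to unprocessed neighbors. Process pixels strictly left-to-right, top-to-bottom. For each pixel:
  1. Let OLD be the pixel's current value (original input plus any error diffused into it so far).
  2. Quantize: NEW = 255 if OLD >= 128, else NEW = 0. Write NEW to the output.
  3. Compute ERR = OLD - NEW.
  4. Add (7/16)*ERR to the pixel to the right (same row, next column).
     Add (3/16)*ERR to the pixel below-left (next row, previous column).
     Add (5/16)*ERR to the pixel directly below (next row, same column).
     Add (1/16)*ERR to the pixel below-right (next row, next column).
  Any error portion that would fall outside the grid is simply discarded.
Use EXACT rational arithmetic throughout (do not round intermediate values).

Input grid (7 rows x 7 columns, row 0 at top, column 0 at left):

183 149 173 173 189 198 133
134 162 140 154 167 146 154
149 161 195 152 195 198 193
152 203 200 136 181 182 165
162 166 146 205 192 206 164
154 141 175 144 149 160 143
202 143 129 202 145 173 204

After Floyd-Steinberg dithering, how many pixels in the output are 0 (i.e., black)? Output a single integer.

Answer: 16

Derivation:
(0,0): OLD=183 → NEW=255, ERR=-72
(0,1): OLD=235/2 → NEW=0, ERR=235/2
(0,2): OLD=7181/32 → NEW=255, ERR=-979/32
(0,3): OLD=81723/512 → NEW=255, ERR=-48837/512
(0,4): OLD=1206429/8192 → NEW=255, ERR=-882531/8192
(0,5): OLD=19774539/131072 → NEW=255, ERR=-13648821/131072
(0,6): OLD=183379469/2097152 → NEW=0, ERR=183379469/2097152
(1,0): OLD=4273/32 → NEW=255, ERR=-3887/32
(1,1): OLD=34647/256 → NEW=255, ERR=-30633/256
(1,2): OLD=553347/8192 → NEW=0, ERR=553347/8192
(1,3): OLD=4313335/32768 → NEW=255, ERR=-4042505/32768
(1,4): OLD=112983029/2097152 → NEW=0, ERR=112983029/2097152
(1,5): OLD=2461066533/16777216 → NEW=255, ERR=-1817123547/16777216
(1,6): OLD=34207325067/268435456 → NEW=0, ERR=34207325067/268435456
(2,0): OLD=362925/4096 → NEW=0, ERR=362925/4096
(2,1): OLD=21947231/131072 → NEW=255, ERR=-11476129/131072
(2,2): OLD=308685341/2097152 → NEW=255, ERR=-226088419/2097152
(2,3): OLD=1352329525/16777216 → NEW=0, ERR=1352329525/16777216
(2,4): OLD=29404704277/134217728 → NEW=255, ERR=-4820816363/134217728
(2,5): OLD=754626014679/4294967296 → NEW=255, ERR=-340590645801/4294967296
(2,6): OLD=13150126866769/68719476736 → NEW=255, ERR=-4373339700911/68719476736
(3,0): OLD=342406717/2097152 → NEW=255, ERR=-192367043/2097152
(3,1): OLD=2027221209/16777216 → NEW=0, ERR=2027221209/16777216
(3,2): OLD=30711073483/134217728 → NEW=255, ERR=-3514447157/134217728
(3,3): OLD=73154429781/536870912 → NEW=255, ERR=-63747652779/536870912
(3,4): OLD=7421450536509/68719476736 → NEW=0, ERR=7421450536509/68719476736
(3,5): OLD=104612870633063/549755813888 → NEW=255, ERR=-35574861908377/549755813888
(3,6): OLD=983802124606713/8796093022208 → NEW=0, ERR=983802124606713/8796093022208
(4,0): OLD=41873525779/268435456 → NEW=255, ERR=-26577515501/268435456
(4,1): OLD=643389994903/4294967296 → NEW=255, ERR=-451826665577/4294967296
(4,2): OLD=5296970362105/68719476736 → NEW=0, ERR=5296970362105/68719476736
(4,3): OLD=121072566557699/549755813888 → NEW=255, ERR=-19115165983741/549755813888
(4,4): OLD=839949768833641/4398046511104 → NEW=255, ERR=-281552091497879/4398046511104
(4,5): OLD=26105556410050393/140737488355328 → NEW=255, ERR=-9782503120558247/140737488355328
(4,6): OLD=370414652920465471/2251799813685248 → NEW=255, ERR=-203794299569272769/2251799813685248
(5,0): OLD=7101118180533/68719476736 → NEW=0, ERR=7101118180533/68719476736
(5,1): OLD=88839950326023/549755813888 → NEW=255, ERR=-51347782215417/549755813888
(5,2): OLD=638290653358801/4398046511104 → NEW=255, ERR=-483211206972719/4398046511104
(5,3): OLD=2740181951053013/35184372088832 → NEW=0, ERR=2740181951053013/35184372088832
(5,4): OLD=332953940375413239/2251799813685248 → NEW=255, ERR=-241255012114325001/2251799813685248
(5,5): OLD=1268842309517283879/18014398509481984 → NEW=0, ERR=1268842309517283879/18014398509481984
(5,6): OLD=40694907574113400169/288230376151711744 → NEW=255, ERR=-32803838344573094551/288230376151711744
(6,0): OLD=1906812171061085/8796093022208 → NEW=255, ERR=-336191549601955/8796093022208
(6,1): OLD=11673973295636769/140737488355328 → NEW=0, ERR=11673973295636769/140737488355328
(6,2): OLD=314623347084708739/2251799813685248 → NEW=255, ERR=-259585605405029501/2251799813685248
(6,3): OLD=2683203405009736029/18014398509481984 → NEW=255, ERR=-1910468214908169891/18014398509481984
(6,4): OLD=2997428330069875987/36028797018963968 → NEW=0, ERR=2997428330069875987/36028797018963968
(6,5): OLD=937892895848880989203/4611686018427387904 → NEW=255, ERR=-238087038850102926317/4611686018427387904
(6,6): OLD=11086450455866850743381/73786976294838206464 → NEW=255, ERR=-7729228499316891904939/73786976294838206464
Output grid:
  Row 0: #.####.  (2 black, running=2)
  Row 1: ##.#.#.  (3 black, running=5)
  Row 2: .##.###  (2 black, running=7)
  Row 3: #.##.#.  (3 black, running=10)
  Row 4: ##.####  (1 black, running=11)
  Row 5: .##.#.#  (3 black, running=14)
  Row 6: #.##.##  (2 black, running=16)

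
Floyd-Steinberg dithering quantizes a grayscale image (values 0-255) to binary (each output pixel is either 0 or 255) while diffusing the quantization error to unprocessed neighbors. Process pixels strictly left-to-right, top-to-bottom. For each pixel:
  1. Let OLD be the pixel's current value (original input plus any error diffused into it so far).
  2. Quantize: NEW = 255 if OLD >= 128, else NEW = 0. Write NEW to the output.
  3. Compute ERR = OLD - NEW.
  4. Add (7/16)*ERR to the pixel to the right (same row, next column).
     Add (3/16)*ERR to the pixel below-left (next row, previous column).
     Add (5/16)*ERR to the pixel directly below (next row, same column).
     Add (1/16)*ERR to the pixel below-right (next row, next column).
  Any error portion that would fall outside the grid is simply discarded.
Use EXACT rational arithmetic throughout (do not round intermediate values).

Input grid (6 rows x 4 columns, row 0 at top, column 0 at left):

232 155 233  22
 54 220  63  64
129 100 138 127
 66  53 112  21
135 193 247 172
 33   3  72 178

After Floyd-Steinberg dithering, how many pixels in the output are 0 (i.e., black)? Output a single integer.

(0,0): OLD=232 → NEW=255, ERR=-23
(0,1): OLD=2319/16 → NEW=255, ERR=-1761/16
(0,2): OLD=47321/256 → NEW=255, ERR=-17959/256
(0,3): OLD=-35601/4096 → NEW=0, ERR=-35601/4096
(1,0): OLD=6701/256 → NEW=0, ERR=6701/256
(1,1): OLD=373691/2048 → NEW=255, ERR=-148549/2048
(1,2): OLD=54743/65536 → NEW=0, ERR=54743/65536
(1,3): OLD=60046481/1048576 → NEW=0, ERR=60046481/1048576
(2,0): OLD=4049465/32768 → NEW=0, ERR=4049465/32768
(2,1): OLD=139661955/1048576 → NEW=255, ERR=-127724925/1048576
(2,2): OLD=191205391/2097152 → NEW=0, ERR=191205391/2097152
(2,3): OLD=6202067187/33554432 → NEW=255, ERR=-2354312973/33554432
(3,0): OLD=1372035881/16777216 → NEW=0, ERR=1372035881/16777216
(3,1): OLD=20275591799/268435456 → NEW=0, ERR=20275591799/268435456
(3,2): OLD=656135837833/4294967296 → NEW=255, ERR=-439080822647/4294967296
(3,3): OLD=-2745628409025/68719476736 → NEW=0, ERR=-2745628409025/68719476736
(4,0): OLD=750410230837/4294967296 → NEW=255, ERR=-344806429643/4294967296
(4,1): OLD=5752630032031/34359738368 → NEW=255, ERR=-3009103251809/34359738368
(4,2): OLD=191279126997055/1099511627776 → NEW=255, ERR=-89096338085825/1099511627776
(4,3): OLD=2070126669719145/17592186044416 → NEW=0, ERR=2070126669719145/17592186044416
(5,0): OLD=-4677625082843/549755813888 → NEW=0, ERR=-4677625082843/549755813888
(5,1): OLD=-849726173562077/17592186044416 → NEW=0, ERR=-849726173562077/17592186044416
(5,2): OLD=370628975174935/8796093022208 → NEW=0, ERR=370628975174935/8796093022208
(5,3): OLD=64216443446168383/281474976710656 → NEW=255, ERR=-7559675615048897/281474976710656
Output grid:
  Row 0: ###.  (1 black, running=1)
  Row 1: .#..  (3 black, running=4)
  Row 2: .#.#  (2 black, running=6)
  Row 3: ..#.  (3 black, running=9)
  Row 4: ###.  (1 black, running=10)
  Row 5: ...#  (3 black, running=13)

Answer: 13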